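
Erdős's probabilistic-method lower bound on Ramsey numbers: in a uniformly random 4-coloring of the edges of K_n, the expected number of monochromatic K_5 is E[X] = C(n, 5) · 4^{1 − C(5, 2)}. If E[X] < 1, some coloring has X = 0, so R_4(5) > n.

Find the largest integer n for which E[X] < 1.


We need C(n, 5) · 4^{1 − 10} < 1, i.e. C(n, 5) < 4^{10 − 1} = 262144.
Check values of n near the boundary:
  n = 32: C(32, 5) = 201376; 201376 < 262144? YES
  n = 33: C(33, 5) = 237336; 237336 < 262144? YES
  n = 34: C(34, 5) = 278256; 278256 < 262144? NO
The largest n with C(n, 5) < 262144 is n = 33 (where E[X] = 29667/32768 ≈ 0.905). Hence R_4(5) > 33, i.e. R_4(5) ≥ 34.

Largest n = 33; hence R_4(5) > 33.


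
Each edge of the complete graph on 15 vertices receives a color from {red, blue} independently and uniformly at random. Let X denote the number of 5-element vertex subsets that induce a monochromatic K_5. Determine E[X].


Let X = Σ_S X_S over the C(15, 5) = 3003 subsets S of size 5, where X_S = 1 if the K_5 on S is monochromatic.
For a fixed S, the K_5 on S has C(5, 2) = 10 edges. P[all 10 edges red] = (1/2)^10, and likewise for blue, so P[monochromatic] = 2·(1/2)^10 = 2^{1 − 10} = 1/512.
By linearity of expectation: E[X] = C(15, 5) · 2^{1 − 10} = 3003 · 1/512 = 3003/512.
Numerically: E[X] ≈ 5.865.

E[X] = C(15,5)·2^(1−C(5,2)) = 3003/512 ≈ 5.865.


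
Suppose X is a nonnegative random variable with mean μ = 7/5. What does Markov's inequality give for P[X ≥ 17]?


μ = E[X] = 7/5, a = 17.
Markov: P[X ≥ 17] ≤ μ/a = (7/5)/17 = 7/85.
Numerically: ≈ 0.082353.
(Since a = 17 > μ = 1.400000, the bound 7/85 is < 1 and informative.)

P[X ≥ 17] ≤ 7/85 ≈ 0.082353.


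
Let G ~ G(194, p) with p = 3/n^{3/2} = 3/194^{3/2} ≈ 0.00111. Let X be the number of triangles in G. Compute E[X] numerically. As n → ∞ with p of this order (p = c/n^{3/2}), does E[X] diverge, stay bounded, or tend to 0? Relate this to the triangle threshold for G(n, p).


Number of potential triangles: C(194, 3) = 1198144.
Each occurs with probability p³ ≈ (0.00111)³ ≈ 1.368535e-09.
By linearity: E[X] = C(194, 3)·p³ ≈ 1198144 · 1.368535e-09 ≈ 0.0016.
Since α = 3/2 > 1, p = c/n^{3/2} = o(1/n) is below the triangle threshold p ~ 1/n. Asymptotically E[X] ~ (c³/6)·n^{3(1−α)} = (3³/6)·n^{-1.5} → 0, so by Markov's inequality G has no triangles w.h.p.

E[X] ≈ 0.0016; in regime p = Θ(1/n^{3/2}) E[X] tends to 0 (below the triangle threshold p ~ 1/n).


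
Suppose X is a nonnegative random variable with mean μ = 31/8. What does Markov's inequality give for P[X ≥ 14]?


μ = E[X] = 31/8, a = 14.
Markov: P[X ≥ 14] ≤ μ/a = (31/8)/14 = 31/112.
Numerically: ≈ 0.277.
(Since a = 14 > μ = 3.875, the bound 31/112 is < 1 and informative.)

P[X ≥ 14] ≤ 31/112 ≈ 0.277.


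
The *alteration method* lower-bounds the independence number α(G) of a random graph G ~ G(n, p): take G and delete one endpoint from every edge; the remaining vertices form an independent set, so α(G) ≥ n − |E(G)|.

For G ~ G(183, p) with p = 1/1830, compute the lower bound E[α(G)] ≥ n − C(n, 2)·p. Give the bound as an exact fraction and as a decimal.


E[|E(G)|] = C(183, 2)·p = 16653 · (1/1830) = 91/10.
E[α(G)] ≥ n − E[|E(G)|] = 183 − 91/10 = 1739/10.
Numerically: ≈ 173.90000.
(This is only a lower bound; the true E[α(G)] may be larger.)

E[α(G)] ≥ 1739/10 ≈ 173.90000.


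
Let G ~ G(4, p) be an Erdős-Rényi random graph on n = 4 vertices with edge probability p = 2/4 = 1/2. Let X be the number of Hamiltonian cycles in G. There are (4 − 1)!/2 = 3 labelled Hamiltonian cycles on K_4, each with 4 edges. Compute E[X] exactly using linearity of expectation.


K_4 has (4 − 1)!/2 = 3 labelled Hamiltonian cycles.
For each such Hamiltonian cycle H, let X_H = 1 if all 4 edges of H are present in G. Then P[X_H = 1] = p^{4} = (1/2)^{4} = 1/16.
By linearity of expectation: E[X] = Σ_H E[X_H] = 3 · p^{4} = 3 · 1/16 = 3/16.
Numerically: E[X] ≈ 0.1875.

E[X] = 3 · (1/2)^{4} = 3/16 ≈ 0.1875.


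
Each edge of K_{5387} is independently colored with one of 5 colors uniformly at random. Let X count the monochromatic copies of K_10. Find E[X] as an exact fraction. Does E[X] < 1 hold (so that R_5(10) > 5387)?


E[X] = C(5387, 10) · 5^{1 − 45} = 5624406917627224603154306376491 · 5^{−44} = 5624406917627224603154306376491/5684341886080801486968994140625.
As a reduced fraction: E[X] = 5624406917627224603154306376491/5684341886080801486968994140625 ≈ 0.9895.
Is E[X] < 1? YES.
Since E[X] < 1, there exists a 5-coloring of K_{5387} with no monochromatic K_10; hence R_5(10) > 5387.

E[X] = 5624406917627224603154306376491/5684341886080801486968994140625 ≈ 0.9895; E[X] < 1, so R_5(10) > 5387.


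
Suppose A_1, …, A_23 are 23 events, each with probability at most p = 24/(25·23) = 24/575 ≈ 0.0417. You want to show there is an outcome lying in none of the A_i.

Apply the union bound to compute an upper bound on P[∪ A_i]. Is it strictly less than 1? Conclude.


Union bound: P[∪_{i=1}^{23} A_i] ≤ Σ_i P[A_i] ≤ 23·p = 23·(24/575) = 24/25.
Numerically: 24/25 ≈ 0.9600.
Is 24/25 < 1? YES.
Since P[∪ A_i] ≤ 24/25 < 1, the complement has P[∩ A_i^c] ≥ 1 − 24/25 = 1/25 > 0, so some outcome avoids every A_i.

23·p = 24/25 ≈ 0.9600; existence CERTIFIED by the union bound.


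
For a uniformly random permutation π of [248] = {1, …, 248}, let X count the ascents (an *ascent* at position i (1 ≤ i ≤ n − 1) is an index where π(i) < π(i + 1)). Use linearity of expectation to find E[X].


Write X = Σ X_I over i = 1, …, 247, with X_I the indicator of one ascent.
There are 247 indicators.
For each fixed i, the pair (π(i), π(i+1)) is a uniformly random ordered pair of distinct values from {1, …, 248}; by symmetry P[π(i) < π(i+1)] = 1/2.
By linearity: E[X] = 247 · (1/2) = (248 − 1) · (1/2) = 247/2 ≈ 123.500.

E[X] = 247/2 = 123.500.


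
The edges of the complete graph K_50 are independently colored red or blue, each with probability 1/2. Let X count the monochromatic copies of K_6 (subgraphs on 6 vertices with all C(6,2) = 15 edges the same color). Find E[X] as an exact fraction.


Let X = Σ_S X_S over the C(50, 6) = 15890700 subsets S of size 6, where X_S = 1 if the K_6 on S is monochromatic.
For a fixed S, the K_6 on S has C(6, 2) = 15 edges. P[all 15 edges red] = (1/2)^15, and likewise for blue, so P[monochromatic] = 2·(1/2)^15 = 2^{1 − 15} = 1/16384.
By linearity of expectation: E[X] = C(50, 6) · 2^{1 − 15} = 15890700 · 1/16384 = 3972675/4096.
Numerically: E[X] ≈ 969.891357.

E[X] = C(50,6)·2^(1−C(6,2)) = 3972675/4096 ≈ 969.891357.


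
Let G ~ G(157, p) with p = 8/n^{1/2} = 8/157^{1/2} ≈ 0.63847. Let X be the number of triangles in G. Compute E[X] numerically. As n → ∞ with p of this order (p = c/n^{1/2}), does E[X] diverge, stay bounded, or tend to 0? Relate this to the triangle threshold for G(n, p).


Number of potential triangles: C(157, 3) = 632710.
Each occurs with probability p³ ≈ (0.63847)³ ≈ 2.6026782e-01.
By linearity: E[X] = C(157, 3)·p³ ≈ 632710 · 2.6026782e-01 ≈ 164674.05539.
Since α = 1/2 < 1, p = c/n^{1/2} ≫ 1/n is above the triangle threshold p ~ 1/n. Asymptotically E[X] ~ (c³/6)·n^{3(1−α)} = (8³/6)·n^{1.5} → ∞; triangles are abundant w.h.p.

E[X] ≈ 164674.05539; in regime p = Θ(1/n^{1/2}) E[X] diverges (above the triangle threshold p ~ 1/n).


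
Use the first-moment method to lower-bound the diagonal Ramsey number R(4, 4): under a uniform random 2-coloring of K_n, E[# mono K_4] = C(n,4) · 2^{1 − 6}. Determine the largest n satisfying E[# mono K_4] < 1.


We need C(n, 4) · 2^{1 − 6} < 1, i.e. C(n, 4) < 2^{6 − 1} = 32.
Check values of n near the boundary:
  n = 4: C(4, 4) = 1; 1 < 32? YES
  n = 5: C(5, 4) = 5; 5 < 32? YES
  n = 6: C(6, 4) = 15; 15 < 32? YES
  n = 7: C(7, 4) = 35; 35 < 32? NO
  n = 8: C(8, 4) = 70; 70 < 32? NO
The largest n with C(n, 4) < 32 is n = 6 (where E[X] = 15/32 ≈ 0.468750). Hence R(4, 4) > 6, i.e. R(4, 4) ≥ 7.

Largest n = 6; hence R(4, 4) > 6.


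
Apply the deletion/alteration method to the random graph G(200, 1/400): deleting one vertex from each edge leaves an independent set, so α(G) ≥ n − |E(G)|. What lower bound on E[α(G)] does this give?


E[|E(G)|] = C(200, 2)·p = 19900 · (1/400) = 199/4.
E[α(G)] ≥ n − E[|E(G)|] = 200 − 199/4 = 601/4.
Numerically: ≈ 150.25000.
(This is only a lower bound; the true E[α(G)] may be larger.)

E[α(G)] ≥ 601/4 ≈ 150.25000.


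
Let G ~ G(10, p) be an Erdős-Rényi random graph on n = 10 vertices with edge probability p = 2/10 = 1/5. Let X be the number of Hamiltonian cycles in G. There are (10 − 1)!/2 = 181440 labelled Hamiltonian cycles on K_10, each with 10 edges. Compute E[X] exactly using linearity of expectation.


K_10 has (10 − 1)!/2 = 181440 labelled Hamiltonian cycles.
For each such Hamiltonian cycle H, let X_H = 1 if all 10 edges of H are present in G. Then P[X_H = 1] = p^{10} = (1/5)^{10} = 1/9765625.
Summing the indicators: E[X] = Σ_H E[X_H] = 181440 · p^{10} = 181440 · 1/9765625 = 36288/1953125.
Numerically: E[X] ≈ 0.01858.

E[X] = 181440 · (1/5)^{10} = 36288/1953125 ≈ 0.01858.


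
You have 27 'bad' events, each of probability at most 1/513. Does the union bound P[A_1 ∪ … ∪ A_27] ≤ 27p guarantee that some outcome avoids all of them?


Union bound: P[∪_{i=1}^{27} A_i] ≤ Σ_i P[A_i] ≤ 27·p = 27·(1/513) = 1/19.
Numerically: 1/19 ≈ 0.0526316.
Is 1/19 < 1? YES.
Since P[∪ A_i] ≤ 1/19 < 1, the complement has P[∩ A_i^c] ≥ 1 − 1/19 = 18/19 > 0, so some outcome avoids every A_i.

27·p = 1/19 ≈ 0.0526316; existence CERTIFIED by the union bound.


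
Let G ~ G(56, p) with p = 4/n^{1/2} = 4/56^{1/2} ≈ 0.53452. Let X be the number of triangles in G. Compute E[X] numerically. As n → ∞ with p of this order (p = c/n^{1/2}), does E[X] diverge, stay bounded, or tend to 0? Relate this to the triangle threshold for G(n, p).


Number of potential triangles: C(56, 3) = 27720.
Each occurs with probability p³ ≈ (0.53452)³ ≈ 1.5272071e-01.
By linearity: E[X] = C(56, 3)·p³ ≈ 27720 · 1.5272071e-01 ≈ 4233.41807.
Since α = 1/2 < 1, p = c/n^{1/2} ≫ 1/n is above the triangle threshold p ~ 1/n. Asymptotically E[X] ~ (c³/6)·n^{3(1−α)} = (4³/6)·n^{1.5} → ∞; triangles are abundant w.h.p.

E[X] ≈ 4233.41807; in regime p = Θ(1/n^{1/2}) E[X] diverges (above the triangle threshold p ~ 1/n).


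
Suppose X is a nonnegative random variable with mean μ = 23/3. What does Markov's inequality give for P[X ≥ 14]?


μ = E[X] = 23/3, a = 14.
Markov: P[X ≥ 14] ≤ μ/a = (23/3)/14 = 23/42.
Numerically: ≈ 0.547619.
(Since a = 14 > μ = 7.666667, the bound 23/42 is < 1 and informative.)

P[X ≥ 14] ≤ 23/42 ≈ 0.547619.


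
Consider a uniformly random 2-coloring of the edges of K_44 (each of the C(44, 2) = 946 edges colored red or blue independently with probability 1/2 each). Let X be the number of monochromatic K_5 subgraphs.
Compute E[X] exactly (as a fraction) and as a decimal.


Let X = Σ_S X_S over the C(44, 5) = 1086008 subsets S of size 5, where X_S = 1 if the K_5 on S is monochromatic.
For a fixed S, the K_5 on S has C(5, 2) = 10 edges. P[all 10 edges red] = (1/2)^10, and likewise for blue, so P[monochromatic] = 2·(1/2)^10 = 2^{1 − 10} = 1/512.
Summing: E[X] = C(44, 5) · 2^{1 − 10} = 1086008 · 1/512 = 135751/64.
Numerically: E[X] ≈ 2121.10938.

E[X] = C(44,5)·2^(1−C(5,2)) = 135751/64 ≈ 2121.10938.


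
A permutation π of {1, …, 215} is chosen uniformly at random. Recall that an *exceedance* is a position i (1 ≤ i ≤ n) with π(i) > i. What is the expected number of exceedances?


Write X = Σ_{i=1}^{215} X_i, where X_i = 1_{π(i) > i}.
For each fixed i, π(i) is uniform over {1, …, 215} (marginal of a uniform permutation), so P[π(i) > i] = (n − i)/n. Summing: Σ_{i=1}^{215} (n − i)/n = (0 + 1 + … + 214)/215 = 215(215 − 1)/(2·215) = (215 − 1)/2.
Hence E[X] = Σ_{i=1}^{215} (215 − i)/215 = 107 ≈ 107.0000.

E[X] = 107 = 107.0000.


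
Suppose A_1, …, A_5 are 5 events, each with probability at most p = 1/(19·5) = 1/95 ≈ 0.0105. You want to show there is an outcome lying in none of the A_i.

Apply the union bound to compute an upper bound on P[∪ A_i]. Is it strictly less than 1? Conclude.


Union bound: P[∪_{i=1}^{5} A_i] ≤ Σ_i P[A_i] ≤ 5·p = 5·(1/95) = 1/19.
Numerically: 1/19 ≈ 0.0526.
Is 1/19 < 1? YES.
Since P[∪ A_i] ≤ 1/19 < 1, the complement has P[∩ A_i^c] ≥ 1 − 1/19 = 18/19 > 0, so some outcome avoids every A_i.

5·p = 1/19 ≈ 0.0526; existence CERTIFIED by the union bound.


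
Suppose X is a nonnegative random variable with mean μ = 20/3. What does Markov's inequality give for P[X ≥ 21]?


μ = E[X] = 20/3, a = 21.
Markov: P[X ≥ 21] ≤ μ/a = (20/3)/21 = 20/63.
Numerically: ≈ 0.3175.
(Since a = 21 > μ = 6.6667, the bound 20/63 is < 1 and informative.)

P[X ≥ 21] ≤ 20/63 ≈ 0.3175.


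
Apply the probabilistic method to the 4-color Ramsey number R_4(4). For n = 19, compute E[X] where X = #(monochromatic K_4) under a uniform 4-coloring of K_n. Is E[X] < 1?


E[X] = C(19, 4) · 4^{1 − 6} = 3876 · 4^{−5} = 3876/1024.
As a reduced fraction: E[X] = 969/256 ≈ 3.785156.
Is E[X] < 1? NO.
Since E[X] ≥ 1, the first-moment bound is inconclusive at n = 19; it does NOT by itself certify R_4(4) > 19.

E[X] = 969/256 ≈ 3.785156; E[X] ≥ 1; first-moment method inconclusive here.


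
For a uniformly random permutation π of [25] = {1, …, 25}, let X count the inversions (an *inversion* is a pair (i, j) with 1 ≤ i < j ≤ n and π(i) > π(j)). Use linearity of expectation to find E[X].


Write X = Σ X_I over the C(25, 2) = 300 pairs i < j, with X_I the indicator of one inversion.
There are 300 indicators.
For each fixed pair i < j, the values π(i) and π(j) are two distinct elements of {1, …, 25} in uniformly random order; by symmetry P[π(i) > π(j)] = 1/2.
By linearity: E[X] = 300 · (1/2) = C(25, 2) · (1/2) = 300/2 = 150 ≈ 150.0000.

E[X] = 150 = 150.0000.


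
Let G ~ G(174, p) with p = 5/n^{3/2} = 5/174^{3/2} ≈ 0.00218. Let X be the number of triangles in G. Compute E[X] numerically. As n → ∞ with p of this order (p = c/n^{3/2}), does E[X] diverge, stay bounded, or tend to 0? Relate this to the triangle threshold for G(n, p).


Number of potential triangles: C(174, 3) = 862924.
Each occurs with probability p³ ≈ (0.00218)³ ≈ 1.03380e-08.
By linearity: E[X] = C(174, 3)·p³ ≈ 862924 · 1.03380e-08 ≈ 0.009.
Since α = 3/2 > 1, p = c/n^{3/2} = o(1/n) is below the triangle threshold p ~ 1/n. Asymptotically E[X] ~ (c³/6)·n^{3(1−α)} = (5³/6)·n^{-1.5} → 0, so by Markov's inequality G has no triangles w.h.p.

E[X] ≈ 0.009; in regime p = Θ(1/n^{3/2}) E[X] tends to 0 (below the triangle threshold p ~ 1/n).


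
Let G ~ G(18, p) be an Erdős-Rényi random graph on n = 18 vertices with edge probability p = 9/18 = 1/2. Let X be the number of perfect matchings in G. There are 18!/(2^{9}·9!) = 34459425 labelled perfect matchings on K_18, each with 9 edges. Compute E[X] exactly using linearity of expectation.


K_18 has 18!/(2^{9}·9!) = 34459425 labelled perfect matchings.
For each such perfect matching H, let X_H = 1 if all 9 edges of H are present in G. Then P[X_H = 1] = p^{9} = (1/2)^{9} = 1/512.
By linearity of expectation: E[X] = Σ_H E[X_H] = 34459425 · p^{9} = 34459425 · 1/512 = 34459425/512.
Numerically: E[X] ≈ 6.73e+04.

E[X] = 34459425 · (1/2)^{9} = 34459425/512 ≈ 6.73e+04.


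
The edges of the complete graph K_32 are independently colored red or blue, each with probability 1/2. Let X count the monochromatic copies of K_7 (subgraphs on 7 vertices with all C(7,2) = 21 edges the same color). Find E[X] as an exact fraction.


Let X = Σ_S X_S over the C(32, 7) = 3365856 subsets S of size 7, where X_S = 1 if the K_7 on S is monochromatic.
For a fixed S, the K_7 on S has C(7, 2) = 21 edges. P[all 21 edges red] = (1/2)^21, and likewise for blue, so P[monochromatic] = 2·(1/2)^21 = 2^{1 − 21} = 1/1048576.
Summing: E[X] = C(32, 7) · 2^{1 − 21} = 3365856 · 1/1048576 = 105183/32768.
Numerically: E[X] ≈ 3.210.

E[X] = C(32,7)·2^(1−C(7,2)) = 105183/32768 ≈ 3.210.


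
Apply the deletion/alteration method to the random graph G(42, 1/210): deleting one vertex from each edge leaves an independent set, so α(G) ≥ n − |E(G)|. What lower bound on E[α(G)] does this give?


E[|E(G)|] = C(42, 2)·p = 861 · (1/210) = 41/10.
E[α(G)] ≥ n − E[|E(G)|] = 42 − 41/10 = 379/10.
Numerically: ≈ 37.9000.
(This is only a lower bound; the true E[α(G)] may be larger.)

E[α(G)] ≥ 379/10 ≈ 37.9000.


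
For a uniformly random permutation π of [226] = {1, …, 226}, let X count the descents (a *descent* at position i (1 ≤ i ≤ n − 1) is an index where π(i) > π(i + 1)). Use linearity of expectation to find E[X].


Write X = Σ X_I over i = 1, …, 225, with X_I the indicator of one descent.
There are 225 indicators.
For each fixed i, the pair (π(i), π(i+1)) is a uniformly random ordered pair of distinct values from {1, …, 226}; by symmetry P[π(i) > π(i+1)] = 1/2.
By linearity: E[X] = 225 · (1/2) = (226 − 1) · (1/2) = 225/2 ≈ 112.50000.

E[X] = 225/2 = 112.50000.


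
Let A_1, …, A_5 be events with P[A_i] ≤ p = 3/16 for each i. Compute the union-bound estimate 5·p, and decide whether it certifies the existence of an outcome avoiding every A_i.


Union bound: P[∪_{i=1}^{5} A_i] ≤ Σ_i P[A_i] ≤ 5·p = 5·(3/16) = 15/16.
Numerically: 15/16 ≈ 0.938.
Is 15/16 < 1? YES.
Since P[∪ A_i] ≤ 15/16 < 1, the complement has P[∩ A_i^c] ≥ 1 − 15/16 = 1/16 > 0, so some outcome avoids every A_i.

5·p = 15/16 ≈ 0.938; existence CERTIFIED by the union bound.


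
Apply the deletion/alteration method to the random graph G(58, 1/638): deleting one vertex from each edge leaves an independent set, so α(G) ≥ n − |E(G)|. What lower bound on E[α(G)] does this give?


E[|E(G)|] = C(58, 2)·p = 1653 · (1/638) = 57/22.
E[α(G)] ≥ n − E[|E(G)|] = 58 − 57/22 = 1219/22.
Numerically: ≈ 55.4091.
(This is only a lower bound; the true E[α(G)] may be larger.)

E[α(G)] ≥ 1219/22 ≈ 55.4091.


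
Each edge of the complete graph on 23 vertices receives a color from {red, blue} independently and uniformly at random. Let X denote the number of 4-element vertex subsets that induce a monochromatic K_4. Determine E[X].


Let X = Σ_S X_S over the C(23, 4) = 8855 subsets S of size 4, where X_S = 1 if the K_4 on S is monochromatic.
For a fixed S, the K_4 on S has C(4, 2) = 6 edges. P[all 6 edges red] = (1/2)^6, and likewise for blue, so P[monochromatic] = 2·(1/2)^6 = 2^{1 − 6} = 1/32.
By linearity of expectation: E[X] = C(23, 4) · 2^{1 − 6} = 8855 · 1/32 = 8855/32.
Numerically: E[X] ≈ 276.71875.

E[X] = C(23,4)·2^(1−C(4,2)) = 8855/32 ≈ 276.71875.


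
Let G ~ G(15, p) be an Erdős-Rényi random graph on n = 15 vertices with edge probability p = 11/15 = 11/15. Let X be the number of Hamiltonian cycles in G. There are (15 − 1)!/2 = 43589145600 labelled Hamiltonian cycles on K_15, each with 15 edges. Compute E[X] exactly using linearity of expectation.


K_15 has (15 − 1)!/2 = 43589145600 labelled Hamiltonian cycles.
For each such Hamiltonian cycle H, let X_H = 1 if all 15 edges of H are present in G. Then P[X_H = 1] = p^{15} = (11/15)^{15} = 4177248169415651/437893890380859375.
By linearity: E[X] = Σ_H E[X_H] = 43589145600 · p^{15} = 43589145600 · 4177248169415651/437893890380859375 = 29972457393249757754368/72081298828125.
Numerically: E[X] ≈ 4.158e+08.

E[X] = 43589145600 · (11/15)^{15} = 29972457393249757754368/72081298828125 ≈ 4.158e+08.


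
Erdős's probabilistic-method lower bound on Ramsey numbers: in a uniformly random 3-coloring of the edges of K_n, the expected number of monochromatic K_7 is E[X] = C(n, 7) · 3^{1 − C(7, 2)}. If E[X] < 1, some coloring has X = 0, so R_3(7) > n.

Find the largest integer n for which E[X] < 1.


We need C(n, 7) · 3^{1 − 21} < 1, i.e. C(n, 7) < 3^{21 − 1} = 3486784401.
Check values of n near the boundary:
  n = 78: C(78, 7) = 2641902120; 2641902120 < 3486784401? YES
  n = 79: C(79, 7) = 2898753715; 2898753715 < 3486784401? YES
  n = 80: C(80, 7) = 3176716400; 3176716400 < 3486784401? YES
  n = 81: C(81, 7) = 3477216600; 3477216600 < 3486784401? YES
  n = 82: C(82, 7) = 3801756816; 3801756816 < 3486784401? NO
The largest n with C(n, 7) < 3486784401 is n = 81 (where E[X] = 42928600/43046721 ≈ 0.997). Hence R_3(7) > 81, i.e. R_3(7) ≥ 82.

Largest n = 81; hence R_3(7) > 81.


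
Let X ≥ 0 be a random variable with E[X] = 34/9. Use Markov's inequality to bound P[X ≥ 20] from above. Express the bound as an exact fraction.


μ = E[X] = 34/9, a = 20.
Markov: P[X ≥ 20] ≤ μ/a = (34/9)/20 = 17/90.
Numerically: ≈ 0.189.
(Since a = 20 > μ = 3.778, the bound 17/90 is < 1 and informative.)

P[X ≥ 20] ≤ 17/90 ≈ 0.189.


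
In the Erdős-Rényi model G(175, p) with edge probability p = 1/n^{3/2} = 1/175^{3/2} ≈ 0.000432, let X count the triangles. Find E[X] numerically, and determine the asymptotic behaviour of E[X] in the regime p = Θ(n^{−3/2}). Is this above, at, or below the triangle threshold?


Number of potential triangles: C(175, 3) = 877975.
Each occurs with probability p³ ≈ (0.000432)³ ≈ 8.059884e-11.
By linearity: E[X] = C(175, 3)·p³ ≈ 877975 · 8.059884e-11 ≈ 0.0001.
Since α = 3/2 > 1, p = c/n^{3/2} = o(1/n) is below the triangle threshold p ~ 1/n. Asymptotically E[X] ~ (c³/6)·n^{3(1−α)} = (1³/6)·n^{-1.5} → 0, so by Markov's inequality G has no triangles w.h.p.

E[X] ≈ 0.0001; in regime p = Θ(1/n^{3/2}) E[X] tends to 0 (below the triangle threshold p ~ 1/n).


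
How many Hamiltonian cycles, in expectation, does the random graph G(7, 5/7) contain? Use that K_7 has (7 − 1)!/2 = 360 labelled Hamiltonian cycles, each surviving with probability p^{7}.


K_7 has (7 − 1)!/2 = 360 labelled Hamiltonian cycles.
For each such Hamiltonian cycle H, let X_H = 1 if all 7 edges of H are present in G. Then P[X_H = 1] = p^{7} = (5/7)^{7} = 78125/823543.
By linearity of expectation: E[X] = Σ_H E[X_H] = 360 · p^{7} = 360 · 78125/823543 = 28125000/823543.
Numerically: E[X] ≈ 34.1512.

E[X] = 360 · (5/7)^{7} = 28125000/823543 ≈ 34.1512.


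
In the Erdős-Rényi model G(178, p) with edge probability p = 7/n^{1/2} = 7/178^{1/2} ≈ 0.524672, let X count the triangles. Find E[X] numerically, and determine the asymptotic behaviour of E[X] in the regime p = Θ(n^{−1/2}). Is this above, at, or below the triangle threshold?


Number of potential triangles: C(178, 3) = 924176.
Each occurs with probability p³ ≈ (0.524672)³ ≈ 1.44432230e-01.
By linearity: E[X] = C(178, 3)·p³ ≈ 924176 · 1.44432230e-01 ≈ 133480.800554.
Since α = 1/2 < 1, p = c/n^{1/2} ≫ 1/n is above the triangle threshold p ~ 1/n. Asymptotically E[X] ~ (c³/6)·n^{3(1−α)} = (7³/6)·n^{1.5} → ∞; triangles are abundant w.h.p.

E[X] ≈ 133480.800554; in regime p = Θ(1/n^{1/2}) E[X] diverges (above the triangle threshold p ~ 1/n).


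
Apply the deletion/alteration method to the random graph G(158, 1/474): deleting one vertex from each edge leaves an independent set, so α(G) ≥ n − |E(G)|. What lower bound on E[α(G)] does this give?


E[|E(G)|] = C(158, 2)·p = 12403 · (1/474) = 157/6.
E[α(G)] ≥ n − E[|E(G)|] = 158 − 157/6 = 791/6.
Numerically: ≈ 131.833333.
(This is only a lower bound; the true E[α(G)] may be larger.)

E[α(G)] ≥ 791/6 ≈ 131.833333.


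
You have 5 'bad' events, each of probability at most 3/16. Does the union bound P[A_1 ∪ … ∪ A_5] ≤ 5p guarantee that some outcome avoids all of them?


Union bound: P[∪_{i=1}^{5} A_i] ≤ Σ_i P[A_i] ≤ 5·p = 5·(3/16) = 15/16.
Numerically: 15/16 ≈ 0.9375000.
Is 15/16 < 1? YES.
Since P[∪ A_i] ≤ 15/16 < 1, the complement has P[∩ A_i^c] ≥ 1 − 15/16 = 1/16 > 0, so some outcome avoids every A_i.

5·p = 15/16 ≈ 0.9375000; existence CERTIFIED by the union bound.


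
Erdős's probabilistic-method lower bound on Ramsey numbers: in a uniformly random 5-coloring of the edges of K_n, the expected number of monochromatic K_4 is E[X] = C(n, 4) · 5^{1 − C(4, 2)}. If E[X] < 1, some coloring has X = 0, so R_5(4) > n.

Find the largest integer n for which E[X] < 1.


We need C(n, 4) · 5^{1 − 6} < 1, i.e. C(n, 4) < 5^{6 − 1} = 3125.
Check values of n near the boundary:
  n = 16: C(16, 4) = 1820; 1820 < 3125? YES
  n = 17: C(17, 4) = 2380; 2380 < 3125? YES
  n = 18: C(18, 4) = 3060; 3060 < 3125? YES
  n = 19: C(19, 4) = 3876; 3876 < 3125? NO
  n = 20: C(20, 4) = 4845; 4845 < 3125? NO
  n = 21: C(21, 4) = 5985; 5985 < 3125? NO
The largest n with C(n, 4) < 3125 is n = 18 (where E[X] = 612/625 ≈ 0.9792000). Hence R_5(4) > 18, i.e. R_5(4) ≥ 19.

Largest n = 18; hence R_5(4) > 18.


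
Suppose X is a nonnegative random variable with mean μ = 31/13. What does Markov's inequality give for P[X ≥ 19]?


μ = E[X] = 31/13, a = 19.
Markov: P[X ≥ 19] ≤ μ/a = (31/13)/19 = 31/247.
Numerically: ≈ 0.12551.
(Since a = 19 > μ = 2.38462, the bound 31/247 is < 1 and informative.)

P[X ≥ 19] ≤ 31/247 ≈ 0.12551.


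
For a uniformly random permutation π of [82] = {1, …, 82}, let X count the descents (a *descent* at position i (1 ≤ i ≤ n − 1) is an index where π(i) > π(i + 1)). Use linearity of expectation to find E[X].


Write X = Σ X_I over i = 1, …, 81, with X_I the indicator of one descent.
There are 81 indicators.
For each fixed i, the pair (π(i), π(i+1)) is a uniformly random ordered pair of distinct values from {1, …, 82}; by symmetry P[π(i) > π(i+1)] = 1/2.
By linearity: E[X] = 81 · (1/2) = (82 − 1) · (1/2) = 81/2 ≈ 40.500.

E[X] = 81/2 = 40.500.


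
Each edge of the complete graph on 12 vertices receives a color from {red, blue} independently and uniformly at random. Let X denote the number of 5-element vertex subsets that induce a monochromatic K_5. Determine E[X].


Let X = Σ_S X_S over the C(12, 5) = 792 subsets S of size 5, where X_S = 1 if the K_5 on S is monochromatic.
For a fixed S, the K_5 on S has C(5, 2) = 10 edges. P[all 10 edges red] = (1/2)^10, and likewise for blue, so P[monochromatic] = 2·(1/2)^10 = 2^{1 − 10} = 1/512.
By linearity of expectation: E[X] = C(12, 5) · 2^{1 − 10} = 792 · 1/512 = 99/64.
Numerically: E[X] ≈ 1.54688.

E[X] = C(12,5)·2^(1−C(5,2)) = 99/64 ≈ 1.54688.


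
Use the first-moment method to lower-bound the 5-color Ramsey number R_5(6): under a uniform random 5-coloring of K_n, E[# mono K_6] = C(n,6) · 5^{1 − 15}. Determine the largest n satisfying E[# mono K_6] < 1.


We need C(n, 6) · 5^{1 − 15} < 1, i.e. C(n, 6) < 5^{15 − 1} = 6103515625.
Check values of n near the boundary:
  n = 124: C(124, 6) = 4465475476; 4465475476 < 6103515625? YES
  n = 125: C(125, 6) = 4690625500; 4690625500 < 6103515625? YES
  n = 126: C(126, 6) = 4925156775; 4925156775 < 6103515625? YES
  n = 127: C(127, 6) = 5169379425; 5169379425 < 6103515625? YES
  n = 128: C(128, 6) = 5423611200; 5423611200 < 6103515625? YES
  n = 129: C(129, 6) = 5688177600; 5688177600 < 6103515625? YES
  n = 130: C(130, 6) = 5963412000; 5963412000 < 6103515625? YES
  n = 131: C(131, 6) = 6249655776; 6249655776 < 6103515625? NO
  n = 132: C(132, 6) = 6547258432; 6547258432 < 6103515625? NO
The largest n with C(n, 6) < 6103515625 is n = 130 (where E[X] = 47707296/48828125 ≈ 0.9770). Hence R_5(6) > 130, i.e. R_5(6) ≥ 131.

Largest n = 130; hence R_5(6) > 130.


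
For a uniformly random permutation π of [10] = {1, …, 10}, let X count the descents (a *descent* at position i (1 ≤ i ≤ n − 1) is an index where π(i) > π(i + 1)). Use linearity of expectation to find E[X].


Write X = Σ X_I over i = 1, …, 9, with X_I the indicator of one descent.
There are 9 indicators.
For each fixed i, the pair (π(i), π(i+1)) is a uniformly random ordered pair of distinct values from {1, …, 10}; by symmetry P[π(i) > π(i+1)] = 1/2.
By linearity: E[X] = 9 · (1/2) = (10 − 1) · (1/2) = 9/2 ≈ 4.50000.

E[X] = 9/2 = 4.50000.


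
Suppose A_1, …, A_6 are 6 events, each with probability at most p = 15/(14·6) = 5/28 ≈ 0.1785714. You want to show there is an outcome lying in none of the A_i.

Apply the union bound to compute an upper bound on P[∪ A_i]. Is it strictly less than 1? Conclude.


Union bound: P[∪_{i=1}^{6} A_i] ≤ Σ_i P[A_i] ≤ 6·p = 6·(5/28) = 15/14.
Numerically: 15/14 ≈ 1.0714286.
Is 15/14 < 1? NO.
Since the bound 15/14 is ≥ 1, the union bound is uninformative here; it does NOT by itself certify existence.

6·p = 15/14 ≈ 1.0714286; existence NOT certified by the union bound.


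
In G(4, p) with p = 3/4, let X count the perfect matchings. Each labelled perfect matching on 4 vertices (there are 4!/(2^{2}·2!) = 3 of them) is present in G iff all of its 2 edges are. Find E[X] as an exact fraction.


K_4 has 4!/(2^{2}·2!) = 3 labelled perfect matchings.
For each such perfect matching H, let X_H = 1 if all 2 edges of H are present in G. Then P[X_H = 1] = p^{2} = (3/4)^{2} = 9/16.
Summing the indicators: E[X] = Σ_H E[X_H] = 3 · p^{2} = 3 · 9/16 = 27/16.
Numerically: E[X] ≈ 1.69.

E[X] = 3 · (3/4)^{2} = 27/16 ≈ 1.69.


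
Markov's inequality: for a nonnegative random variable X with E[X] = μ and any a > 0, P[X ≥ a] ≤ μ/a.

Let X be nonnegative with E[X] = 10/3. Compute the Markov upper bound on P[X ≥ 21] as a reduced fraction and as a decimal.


μ = E[X] = 10/3, a = 21.
Markov: P[X ≥ 21] ≤ μ/a = (10/3)/21 = 10/63.
Numerically: ≈ 0.159.
(Since a = 21 > μ = 3.333, the bound 10/63 is < 1 and informative.)

P[X ≥ 21] ≤ 10/63 ≈ 0.159.


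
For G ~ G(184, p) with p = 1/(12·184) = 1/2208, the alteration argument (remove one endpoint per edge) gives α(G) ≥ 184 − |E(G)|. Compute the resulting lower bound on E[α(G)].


E[|E(G)|] = C(184, 2)·p = 16836 · (1/2208) = 61/8.
E[α(G)] ≥ n − E[|E(G)|] = 184 − 61/8 = 1411/8.
Numerically: ≈ 176.3750.
(This is only a lower bound; the true E[α(G)] may be larger.)

E[α(G)] ≥ 1411/8 ≈ 176.3750.


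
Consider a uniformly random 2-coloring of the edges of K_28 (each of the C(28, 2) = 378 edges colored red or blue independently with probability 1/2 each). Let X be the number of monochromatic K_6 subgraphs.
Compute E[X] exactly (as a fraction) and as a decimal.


Let X = Σ_S X_S over the C(28, 6) = 376740 subsets S of size 6, where X_S = 1 if the K_6 on S is monochromatic.
For a fixed S, the K_6 on S has C(6, 2) = 15 edges. P[all 15 edges red] = (1/2)^15, and likewise for blue, so P[monochromatic] = 2·(1/2)^15 = 2^{1 − 15} = 1/16384.
By linearity: E[X] = C(28, 6) · 2^{1 − 15} = 376740 · 1/16384 = 94185/4096.
Numerically: E[X] ≈ 22.994.

E[X] = C(28,6)·2^(1−C(6,2)) = 94185/4096 ≈ 22.994.


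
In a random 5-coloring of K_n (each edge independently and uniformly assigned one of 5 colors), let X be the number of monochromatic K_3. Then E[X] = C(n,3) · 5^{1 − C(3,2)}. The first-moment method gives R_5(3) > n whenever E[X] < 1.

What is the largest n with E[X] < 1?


We need C(n, 3) · 5^{1 − 3} < 1, i.e. C(n, 3) < 5^{3 − 1} = 25.
Check values of n near the boundary:
  n = 3: C(3, 3) = 1; 1 < 25? YES
  n = 4: C(4, 3) = 4; 4 < 25? YES
  n = 5: C(5, 3) = 10; 10 < 25? YES
  n = 6: C(6, 3) = 20; 20 < 25? YES
  n = 7: C(7, 3) = 35; 35 < 25? NO
  n = 8: C(8, 3) = 56; 56 < 25? NO
  n = 9: C(9, 3) = 84; 84 < 25? NO
The largest n with C(n, 3) < 25 is n = 6 (where E[X] = 4/5 ≈ 0.800000). Hence R_5(3) > 6, i.e. R_5(3) ≥ 7.

Largest n = 6; hence R_5(3) > 6.


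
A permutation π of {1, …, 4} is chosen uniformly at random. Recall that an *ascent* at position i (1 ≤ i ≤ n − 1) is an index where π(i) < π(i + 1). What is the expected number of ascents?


Write X = Σ X_I over i = 1, …, 3, with X_I the indicator of one ascent.
There are 3 indicators.
For each fixed i, the pair (π(i), π(i+1)) is a uniformly random ordered pair of distinct values from {1, …, 4}; by symmetry P[π(i) < π(i+1)] = 1/2.
By linearity: E[X] = 3 · (1/2) = (4 − 1) · (1/2) = 3/2 ≈ 1.50000.

E[X] = 3/2 = 1.50000.


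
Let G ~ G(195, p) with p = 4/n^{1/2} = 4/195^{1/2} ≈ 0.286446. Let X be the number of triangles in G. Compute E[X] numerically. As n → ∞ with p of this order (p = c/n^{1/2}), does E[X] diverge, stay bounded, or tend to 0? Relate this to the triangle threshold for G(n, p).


Number of potential triangles: C(195, 3) = 1216865.
Each occurs with probability p³ ≈ (0.286446)³ ≈ 2.35032574e-02.
By linearity: E[X] = C(195, 3)·p³ ≈ 1216865 · 2.35032574e-02 ≈ 28600.291321.
Since α = 1/2 < 1, p = c/n^{1/2} ≫ 1/n is above the triangle threshold p ~ 1/n. Asymptotically E[X] ~ (c³/6)·n^{3(1−α)} = (4³/6)·n^{1.5} → ∞; triangles are abundant w.h.p.

E[X] ≈ 28600.291321; in regime p = Θ(1/n^{1/2}) E[X] diverges (above the triangle threshold p ~ 1/n).


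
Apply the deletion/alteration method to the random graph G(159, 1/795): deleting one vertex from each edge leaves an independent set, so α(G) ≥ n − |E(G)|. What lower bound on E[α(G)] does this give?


E[|E(G)|] = C(159, 2)·p = 12561 · (1/795) = 79/5.
E[α(G)] ≥ n − E[|E(G)|] = 159 − 79/5 = 716/5.
Numerically: ≈ 143.200000.
(This is only a lower bound; the true E[α(G)] may be larger.)

E[α(G)] ≥ 716/5 ≈ 143.200000.


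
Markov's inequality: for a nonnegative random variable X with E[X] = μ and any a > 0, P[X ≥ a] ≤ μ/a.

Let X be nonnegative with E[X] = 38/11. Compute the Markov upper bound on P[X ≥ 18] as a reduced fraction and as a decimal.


μ = E[X] = 38/11, a = 18.
Markov: P[X ≥ 18] ≤ μ/a = (38/11)/18 = 19/99.
Numerically: ≈ 0.191919.
(Since a = 18 > μ = 3.454545, the bound 19/99 is < 1 and informative.)

P[X ≥ 18] ≤ 19/99 ≈ 0.191919.


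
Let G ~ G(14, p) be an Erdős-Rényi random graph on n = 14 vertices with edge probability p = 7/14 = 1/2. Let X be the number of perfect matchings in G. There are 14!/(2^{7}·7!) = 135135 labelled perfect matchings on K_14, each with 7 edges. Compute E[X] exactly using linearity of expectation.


K_14 has 14!/(2^{7}·7!) = 135135 labelled perfect matchings.
For each such perfect matching H, let X_H = 1 if all 7 edges of H are present in G. Then P[X_H = 1] = p^{7} = (1/2)^{7} = 1/128.
By linearity: E[X] = Σ_H E[X_H] = 135135 · p^{7} = 135135 · 1/128 = 135135/128.
Numerically: E[X] ≈ 1.06e+03.

E[X] = 135135 · (1/2)^{7} = 135135/128 ≈ 1.06e+03.


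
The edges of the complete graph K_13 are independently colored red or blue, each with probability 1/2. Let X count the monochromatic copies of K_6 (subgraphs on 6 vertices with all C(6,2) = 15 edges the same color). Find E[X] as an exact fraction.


Let X = Σ_S X_S over the C(13, 6) = 1716 subsets S of size 6, where X_S = 1 if the K_6 on S is monochromatic.
For a fixed S, the K_6 on S has C(6, 2) = 15 edges. P[all 15 edges red] = (1/2)^15, and likewise for blue, so P[monochromatic] = 2·(1/2)^15 = 2^{1 − 15} = 1/16384.
Summing: E[X] = C(13, 6) · 2^{1 − 15} = 1716 · 1/16384 = 429/4096.
Numerically: E[X] ≈ 0.104736.

E[X] = C(13,6)·2^(1−C(6,2)) = 429/4096 ≈ 0.104736.


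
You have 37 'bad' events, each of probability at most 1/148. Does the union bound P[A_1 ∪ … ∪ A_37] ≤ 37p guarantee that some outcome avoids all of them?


Union bound: P[∪_{i=1}^{37} A_i] ≤ Σ_i P[A_i] ≤ 37·p = 37·(1/148) = 1/4.
Numerically: 1/4 ≈ 0.2500000.
Is 1/4 < 1? YES.
Since P[∪ A_i] ≤ 1/4 < 1, the complement has P[∩ A_i^c] ≥ 1 − 1/4 = 3/4 > 0, so some outcome avoids every A_i.

37·p = 1/4 ≈ 0.2500000; existence CERTIFIED by the union bound.


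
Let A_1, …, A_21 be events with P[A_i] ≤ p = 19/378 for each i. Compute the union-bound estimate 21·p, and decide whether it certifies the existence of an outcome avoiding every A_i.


Union bound: P[∪_{i=1}^{21} A_i] ≤ Σ_i P[A_i] ≤ 21·p = 21·(19/378) = 19/18.
Numerically: 19/18 ≈ 1.056.
Is 19/18 < 1? NO.
Since the bound 19/18 is ≥ 1, the union bound is uninformative here; it does NOT by itself certify existence.

21·p = 19/18 ≈ 1.056; existence NOT certified by the union bound.


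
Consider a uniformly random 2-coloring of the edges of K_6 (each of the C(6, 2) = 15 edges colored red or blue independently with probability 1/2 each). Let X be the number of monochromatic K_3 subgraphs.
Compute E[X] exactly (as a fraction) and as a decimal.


Let X = Σ_S X_S over the C(6, 3) = 20 subsets S of size 3, where X_S = 1 if the K_3 on S is monochromatic.
For a fixed S, the K_3 on S has C(3, 2) = 3 edges. P[all 3 edges red] = (1/2)^3, and likewise for blue, so P[monochromatic] = 2·(1/2)^3 = 2^{1 − 3} = 1/4.
By linearity of expectation: E[X] = C(6, 3) · 2^{1 − 3} = 20 · 1/4 = 5.
Numerically: E[X] ≈ 5.00000.

E[X] = C(6,3)·2^(1−C(3,2)) = 5 ≈ 5.00000.


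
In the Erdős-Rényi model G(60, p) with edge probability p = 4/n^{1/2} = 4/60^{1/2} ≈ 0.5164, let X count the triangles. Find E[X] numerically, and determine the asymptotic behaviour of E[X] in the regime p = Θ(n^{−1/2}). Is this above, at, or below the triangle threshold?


Number of potential triangles: C(60, 3) = 34220.
Each occurs with probability p³ ≈ (0.5164)³ ≈ 1.377061e-01.
By linearity: E[X] = C(60, 3)·p³ ≈ 34220 · 1.377061e-01 ≈ 4712.3019.
Since α = 1/2 < 1, p = c/n^{1/2} ≫ 1/n is above the triangle threshold p ~ 1/n. Asymptotically E[X] ~ (c³/6)·n^{3(1−α)} = (4³/6)·n^{1.5} → ∞; triangles are abundant w.h.p.

E[X] ≈ 4712.3019; in regime p = Θ(1/n^{1/2}) E[X] diverges (above the triangle threshold p ~ 1/n).


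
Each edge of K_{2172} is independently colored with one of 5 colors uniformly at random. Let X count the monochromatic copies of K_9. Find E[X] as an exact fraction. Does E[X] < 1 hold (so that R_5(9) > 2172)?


E[X] = C(2172, 9) · 5^{1 − 36} = 2915866900084148060642020 · 5^{−35} = 2915866900084148060642020/2910383045673370361328125.
As a reduced fraction: E[X] = 583173380016829612128404/582076609134674072265625 ≈ 1.00188.
Is E[X] < 1? NO.
Since E[X] ≥ 1, the first-moment bound is inconclusive at n = 2172; it does NOT by itself certify R_5(9) > 2172.

E[X] = 583173380016829612128404/582076609134674072265625 ≈ 1.00188; E[X] ≥ 1; first-moment method inconclusive here.


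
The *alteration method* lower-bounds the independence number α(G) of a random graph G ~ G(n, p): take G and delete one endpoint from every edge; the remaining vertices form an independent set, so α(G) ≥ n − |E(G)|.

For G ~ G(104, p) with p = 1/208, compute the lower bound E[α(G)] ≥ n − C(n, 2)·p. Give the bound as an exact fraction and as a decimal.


E[|E(G)|] = C(104, 2)·p = 5356 · (1/208) = 103/4.
E[α(G)] ≥ n − E[|E(G)|] = 104 − 103/4 = 313/4.
Numerically: ≈ 78.250000.
(This is only a lower bound; the true E[α(G)] may be larger.)

E[α(G)] ≥ 313/4 ≈ 78.250000.


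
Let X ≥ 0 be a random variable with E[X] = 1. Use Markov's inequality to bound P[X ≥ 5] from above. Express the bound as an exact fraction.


μ = E[X] = 1, a = 5.
Markov: P[X ≥ 5] ≤ μ/a = (1)/5 = 1/5.
Numerically: ≈ 0.2000.
(Since a = 5 > μ = 1.0000, the bound 1/5 is < 1 and informative.)

P[X ≥ 5] ≤ 1/5 ≈ 0.2000.


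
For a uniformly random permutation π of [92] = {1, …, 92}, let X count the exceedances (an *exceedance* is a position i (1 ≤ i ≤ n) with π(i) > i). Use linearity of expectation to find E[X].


Write X = Σ_{i=1}^{92} X_i, where X_i = 1_{π(i) > i}.
For each fixed i, π(i) is uniform over {1, …, 92} (marginal of a uniform permutation), so P[π(i) > i] = (n − i)/n. Summing: Σ_{i=1}^{92} (n − i)/n = (0 + 1 + … + 91)/92 = 92(92 − 1)/(2·92) = (92 − 1)/2.
Hence E[X] = Σ_{i=1}^{92} (92 − i)/92 = 91/2 ≈ 45.50000.

E[X] = 91/2 = 45.50000.


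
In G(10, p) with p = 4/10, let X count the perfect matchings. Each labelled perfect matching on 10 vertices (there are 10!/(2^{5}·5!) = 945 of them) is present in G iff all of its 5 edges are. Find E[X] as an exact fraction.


K_10 has 10!/(2^{5}·5!) = 945 labelled perfect matchings.
For each such perfect matching H, let X_H = 1 if all 5 edges of H are present in G. Then P[X_H = 1] = p^{5} = (2/5)^{5} = 32/3125.
By linearity of expectation: E[X] = Σ_H E[X_H] = 945 · p^{5} = 945 · 32/3125 = 6048/625.
Numerically: E[X] ≈ 9.6768.

E[X] = 945 · (2/5)^{5} = 6048/625 ≈ 9.6768.
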